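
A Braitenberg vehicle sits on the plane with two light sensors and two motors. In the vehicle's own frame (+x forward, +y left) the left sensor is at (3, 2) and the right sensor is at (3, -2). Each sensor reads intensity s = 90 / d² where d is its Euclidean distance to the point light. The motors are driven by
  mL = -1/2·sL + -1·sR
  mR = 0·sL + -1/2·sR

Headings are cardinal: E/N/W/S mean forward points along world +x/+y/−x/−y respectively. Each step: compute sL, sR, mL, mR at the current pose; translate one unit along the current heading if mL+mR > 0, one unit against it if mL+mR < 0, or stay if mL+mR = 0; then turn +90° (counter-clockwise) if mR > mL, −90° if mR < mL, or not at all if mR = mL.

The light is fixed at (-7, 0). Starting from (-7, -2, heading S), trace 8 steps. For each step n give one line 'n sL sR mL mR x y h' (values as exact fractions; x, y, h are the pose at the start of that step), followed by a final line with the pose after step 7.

0 90/29 90/29 -135/29 -45/29 -7 -2 S
1 9 5 -19/2 -5/2 -7 -1 E
2 90/13 18 -279/13 -9 -8 -1 N
3 45/16 45/8 -225/32 -45/16 -8 -2 W
4 90/29 90/29 -135/29 -45/29 -7 -2 S
5 9 5 -19/2 -5/2 -7 -1 E
6 90/13 18 -279/13 -9 -8 -1 N
7 45/16 45/8 -225/32 -45/16 -8 -2 W
final -7 -2 S

n=0: pose=(-7,-2,S); sL=90/29, sR=90/29; mL=-135/29, mR=-45/29; mL+mR=-180/29 → advance -1; mR−mL=90/29 → turn +1·90°
n=1: pose=(-7,-1,E); sL=9, sR=5; mL=-19/2, mR=-5/2; mL+mR=-12 → advance -1; mR−mL=7 → turn +1·90°
n=2: pose=(-8,-1,N); sL=90/13, sR=18; mL=-279/13, mR=-9; mL+mR=-396/13 → advance -1; mR−mL=162/13 → turn +1·90°
n=3: pose=(-8,-2,W); sL=45/16, sR=45/8; mL=-225/32, mR=-45/16; mL+mR=-315/32 → advance -1; mR−mL=135/32 → turn +1·90°
n=4: pose=(-7,-2,S); sL=90/29, sR=90/29; mL=-135/29, mR=-45/29; mL+mR=-180/29 → advance -1; mR−mL=90/29 → turn +1·90°
n=5: pose=(-7,-1,E); sL=9, sR=5; mL=-19/2, mR=-5/2; mL+mR=-12 → advance -1; mR−mL=7 → turn +1·90°
n=6: pose=(-8,-1,N); sL=90/13, sR=18; mL=-279/13, mR=-9; mL+mR=-396/13 → advance -1; mR−mL=162/13 → turn +1·90°
n=7: pose=(-8,-2,W); sL=45/16, sR=45/8; mL=-225/32, mR=-45/16; mL+mR=-315/32 → advance -1; mR−mL=135/32 → turn +1·90°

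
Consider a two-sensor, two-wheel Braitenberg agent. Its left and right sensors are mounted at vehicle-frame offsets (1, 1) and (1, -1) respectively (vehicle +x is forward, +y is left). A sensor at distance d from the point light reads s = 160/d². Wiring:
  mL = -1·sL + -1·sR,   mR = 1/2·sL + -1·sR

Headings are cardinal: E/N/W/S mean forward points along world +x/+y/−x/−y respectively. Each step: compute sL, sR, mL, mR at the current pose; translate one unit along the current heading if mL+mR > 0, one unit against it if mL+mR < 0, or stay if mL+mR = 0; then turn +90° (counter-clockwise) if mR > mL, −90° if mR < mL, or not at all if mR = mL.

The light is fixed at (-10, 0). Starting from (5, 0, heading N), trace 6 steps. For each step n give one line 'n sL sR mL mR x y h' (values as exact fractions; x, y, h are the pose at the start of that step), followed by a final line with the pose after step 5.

0 160/197 160/257 -72640/50629 -10960/50629 5 0 N
1 4/5 40/49 -396/245 -102/245 5 -1 W
2 160/293 160/229 -83520/67097 -28560/67097 6 -1 S
3 16/29 16/29 -32/29 -8/29 6 0 E
4 160/197 160/257 -72640/50629 -10960/50629 5 0 N
5 4/5 40/49 -396/245 -102/245 5 -1 W
final 6 -1 S

n=0: pose=(5,0,N); sL=160/197, sR=160/257; mL=-72640/50629, mR=-10960/50629; mL+mR=-83600/50629 → advance -1; mR−mL=240/197 → turn +1·90°
n=1: pose=(5,-1,W); sL=4/5, sR=40/49; mL=-396/245, mR=-102/245; mL+mR=-498/245 → advance -1; mR−mL=6/5 → turn +1·90°
n=2: pose=(6,-1,S); sL=160/293, sR=160/229; mL=-83520/67097, mR=-28560/67097; mL+mR=-112080/67097 → advance -1; mR−mL=240/293 → turn +1·90°
n=3: pose=(6,0,E); sL=16/29, sR=16/29; mL=-32/29, mR=-8/29; mL+mR=-40/29 → advance -1; mR−mL=24/29 → turn +1·90°
n=4: pose=(5,0,N); sL=160/197, sR=160/257; mL=-72640/50629, mR=-10960/50629; mL+mR=-83600/50629 → advance -1; mR−mL=240/197 → turn +1·90°
n=5: pose=(5,-1,W); sL=4/5, sR=40/49; mL=-396/245, mR=-102/245; mL+mR=-498/245 → advance -1; mR−mL=6/5 → turn +1·90°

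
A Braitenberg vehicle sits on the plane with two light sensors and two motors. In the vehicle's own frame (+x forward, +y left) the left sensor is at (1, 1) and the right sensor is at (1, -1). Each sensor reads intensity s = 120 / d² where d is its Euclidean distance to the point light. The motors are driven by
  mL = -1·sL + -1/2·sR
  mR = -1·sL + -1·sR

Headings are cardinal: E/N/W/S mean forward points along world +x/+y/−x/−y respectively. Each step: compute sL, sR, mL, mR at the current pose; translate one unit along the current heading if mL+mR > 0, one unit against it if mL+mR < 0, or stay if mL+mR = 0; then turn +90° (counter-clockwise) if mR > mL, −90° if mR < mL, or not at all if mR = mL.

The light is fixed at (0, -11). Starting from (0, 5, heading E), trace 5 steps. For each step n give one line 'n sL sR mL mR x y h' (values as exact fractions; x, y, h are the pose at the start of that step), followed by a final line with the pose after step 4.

n=0: pose=(0,5,E); sL=12/29, sR=60/113; mL=-2226/3277, mR=-3096/3277; mL+mR=-5322/3277 → advance -1; mR−mL=-30/113 → turn -1·90°
n=1: pose=(-1,5,S); sL=8/15, sR=120/229; mL=-2732/3435, mR=-3632/3435; mL+mR=-6364/3435 → advance -1; mR−mL=-60/229 → turn -1·90°
n=2: pose=(-1,6,W); sL=6/13, sR=15/41; mL=-687/1066, mR=-441/533; mL+mR=-1569/1066 → advance -1; mR−mL=-15/82 → turn -1·90°
n=3: pose=(0,6,N); sL=24/65, sR=24/65; mL=-36/65, mR=-48/65; mL+mR=-84/65 → advance -1; mR−mL=-12/65 → turn -1·90°
n=4: pose=(0,5,E); sL=12/29, sR=60/113; mL=-2226/3277, mR=-3096/3277; mL+mR=-5322/3277 → advance -1; mR−mL=-30/113 → turn -1·90°

0 12/29 60/113 -2226/3277 -3096/3277 0 5 E
1 8/15 120/229 -2732/3435 -3632/3435 -1 5 S
2 6/13 15/41 -687/1066 -441/533 -1 6 W
3 24/65 24/65 -36/65 -48/65 0 6 N
4 12/29 60/113 -2226/3277 -3096/3277 0 5 E
final -1 5 S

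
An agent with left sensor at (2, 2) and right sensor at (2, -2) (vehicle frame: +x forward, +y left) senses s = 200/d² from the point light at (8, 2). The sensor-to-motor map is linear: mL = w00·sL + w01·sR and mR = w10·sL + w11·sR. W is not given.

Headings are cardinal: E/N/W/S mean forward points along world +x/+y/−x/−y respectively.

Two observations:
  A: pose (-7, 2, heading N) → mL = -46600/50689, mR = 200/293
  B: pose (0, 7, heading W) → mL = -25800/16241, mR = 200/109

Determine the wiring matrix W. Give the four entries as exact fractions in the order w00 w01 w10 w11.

-1/2 -1/2 1 0

obs A: pose=(-7,2,N) → sL=200/293, sR=200/173, mL=-46600/50689, mR=200/293
obs B: pose=(0,7,W) → sL=200/109, sR=200/149, mL=-25800/16241, mR=200/109
sensor matrix S = [[200/293, 200/173], [200/109, 200/149]]; det S = -992000000/823240049
solve [mL_A; mL_B] = S·[w00; w01] and [mR_A; mR_B] = S·[w10; w11]:
  w00 = -1/2, w01 = -1/2, w10 = 1, w11 = 0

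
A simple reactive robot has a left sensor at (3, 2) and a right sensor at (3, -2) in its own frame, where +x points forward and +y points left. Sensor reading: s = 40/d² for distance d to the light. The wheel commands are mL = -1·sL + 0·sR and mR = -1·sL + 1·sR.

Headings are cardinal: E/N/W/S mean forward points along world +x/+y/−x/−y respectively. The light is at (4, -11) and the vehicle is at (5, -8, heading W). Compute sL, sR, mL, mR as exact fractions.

left sensor world pos  = (2, -10); dL² = 5
right sensor world pos = (2, -6); dR² = 29
sL = 40/5 = 8
sR = 40/29 = 40/29
mL = -1·sL + 0·sR = -8
mR = -1·sL + 1·sR = -192/29

8 40/29 -8 -192/29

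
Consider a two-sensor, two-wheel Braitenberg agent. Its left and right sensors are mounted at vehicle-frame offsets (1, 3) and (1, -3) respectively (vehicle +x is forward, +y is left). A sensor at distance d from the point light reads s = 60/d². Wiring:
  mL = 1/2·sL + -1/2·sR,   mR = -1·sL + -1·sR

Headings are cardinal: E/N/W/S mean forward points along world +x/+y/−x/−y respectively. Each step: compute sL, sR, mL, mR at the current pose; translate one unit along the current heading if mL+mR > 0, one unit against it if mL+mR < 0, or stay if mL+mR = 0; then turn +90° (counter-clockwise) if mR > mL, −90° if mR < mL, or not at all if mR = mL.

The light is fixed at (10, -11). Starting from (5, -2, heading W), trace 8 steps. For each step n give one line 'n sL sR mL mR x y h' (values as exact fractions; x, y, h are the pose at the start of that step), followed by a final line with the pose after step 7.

n=0: pose=(5,-2,W); sL=5/6, sR=1/3; mL=1/4, mR=-7/6; mL+mR=-11/12 → advance -1; mR−mL=-17/12 → turn -1·90°
n=1: pose=(6,-2,N); sL=60/149, sR=60/101; mL=-1440/15049, mR=-15000/15049; mL+mR=-16440/15049 → advance -1; mR−mL=-13560/15049 → turn -1·90°
n=2: pose=(6,-3,E); sL=6/13, sR=30/17; mL=-144/221, mR=-492/221; mL+mR=-636/221 → advance -1; mR−mL=-348/221 → turn -1·90°
n=3: pose=(5,-3,S); sL=60/53, sR=60/113; mL=1800/5989, mR=-9960/5989; mL+mR=-8160/5989 → advance -1; mR−mL=-11760/5989 → turn -1·90°
n=4: pose=(5,-2,W); sL=5/6, sR=1/3; mL=1/4, mR=-7/6; mL+mR=-11/12 → advance -1; mR−mL=-17/12 → turn -1·90°
n=5: pose=(6,-2,N); sL=60/149, sR=60/101; mL=-1440/15049, mR=-15000/15049; mL+mR=-16440/15049 → advance -1; mR−mL=-13560/15049 → turn -1·90°
n=6: pose=(6,-3,E); sL=6/13, sR=30/17; mL=-144/221, mR=-492/221; mL+mR=-636/221 → advance -1; mR−mL=-348/221 → turn -1·90°
n=7: pose=(5,-3,S); sL=60/53, sR=60/113; mL=1800/5989, mR=-9960/5989; mL+mR=-8160/5989 → advance -1; mR−mL=-11760/5989 → turn -1·90°

0 5/6 1/3 1/4 -7/6 5 -2 W
1 60/149 60/101 -1440/15049 -15000/15049 6 -2 N
2 6/13 30/17 -144/221 -492/221 6 -3 E
3 60/53 60/113 1800/5989 -9960/5989 5 -3 S
4 5/6 1/3 1/4 -7/6 5 -2 W
5 60/149 60/101 -1440/15049 -15000/15049 6 -2 N
6 6/13 30/17 -144/221 -492/221 6 -3 E
7 60/53 60/113 1800/5989 -9960/5989 5 -3 S
final 5 -2 W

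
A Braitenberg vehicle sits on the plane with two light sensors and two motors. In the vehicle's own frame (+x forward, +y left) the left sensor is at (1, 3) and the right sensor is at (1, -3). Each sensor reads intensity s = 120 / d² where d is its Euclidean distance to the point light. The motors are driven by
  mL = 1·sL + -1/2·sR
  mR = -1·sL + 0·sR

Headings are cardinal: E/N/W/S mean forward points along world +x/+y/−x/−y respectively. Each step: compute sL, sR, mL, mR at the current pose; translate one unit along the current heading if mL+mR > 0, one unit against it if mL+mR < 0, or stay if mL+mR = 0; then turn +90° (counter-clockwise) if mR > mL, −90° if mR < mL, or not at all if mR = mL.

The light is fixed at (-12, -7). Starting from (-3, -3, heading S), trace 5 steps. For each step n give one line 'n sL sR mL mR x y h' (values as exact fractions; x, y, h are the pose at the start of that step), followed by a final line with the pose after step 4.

0 40/51 8/3 -28/51 -40/51 -3 -3 S
1 30/17 15/16 705/544 -30/17 -3 -2 W
2 24/17 24/41 780/697 -24/17 -2 -2 N
3 12/17 60/61 222/1037 -12/17 -2 -3 E
4 40/51 8/3 -28/51 -40/51 -3 -3 S
final -3 -2 W

n=0: pose=(-3,-3,S); sL=40/51, sR=8/3; mL=-28/51, mR=-40/51; mL+mR=-4/3 → advance -1; mR−mL=-4/17 → turn -1·90°
n=1: pose=(-3,-2,W); sL=30/17, sR=15/16; mL=705/544, mR=-30/17; mL+mR=-15/32 → advance -1; mR−mL=-1665/544 → turn -1·90°
n=2: pose=(-2,-2,N); sL=24/17, sR=24/41; mL=780/697, mR=-24/17; mL+mR=-12/41 → advance -1; mR−mL=-1764/697 → turn -1·90°
n=3: pose=(-2,-3,E); sL=12/17, sR=60/61; mL=222/1037, mR=-12/17; mL+mR=-30/61 → advance -1; mR−mL=-954/1037 → turn -1·90°
n=4: pose=(-3,-3,S); sL=40/51, sR=8/3; mL=-28/51, mR=-40/51; mL+mR=-4/3 → advance -1; mR−mL=-4/17 → turn -1·90°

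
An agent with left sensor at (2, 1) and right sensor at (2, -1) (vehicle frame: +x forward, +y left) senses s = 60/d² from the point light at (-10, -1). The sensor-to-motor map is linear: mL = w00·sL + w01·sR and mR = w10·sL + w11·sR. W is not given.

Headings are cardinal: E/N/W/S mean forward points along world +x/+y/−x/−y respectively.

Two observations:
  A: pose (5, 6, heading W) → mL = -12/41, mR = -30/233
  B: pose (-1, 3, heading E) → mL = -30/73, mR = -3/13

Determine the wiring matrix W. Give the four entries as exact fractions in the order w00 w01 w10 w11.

obs A: pose=(5,6,W) → sL=12/41, sR=60/233, mL=-12/41, mR=-30/233
obs B: pose=(-1,3,E) → sL=30/73, sR=6/13, mL=-30/73, mR=-3/13
sensor matrix S = [[12/41, 60/233], [30/73, 6/13]]; det S = 265248/9065797
solve [mL_A; mL_B] = S·[w00; w01] and [mR_A; mR_B] = S·[w10; w11]:
  w00 = -1, w01 = 0, w10 = 0, w11 = -1/2

-1 0 0 -1/2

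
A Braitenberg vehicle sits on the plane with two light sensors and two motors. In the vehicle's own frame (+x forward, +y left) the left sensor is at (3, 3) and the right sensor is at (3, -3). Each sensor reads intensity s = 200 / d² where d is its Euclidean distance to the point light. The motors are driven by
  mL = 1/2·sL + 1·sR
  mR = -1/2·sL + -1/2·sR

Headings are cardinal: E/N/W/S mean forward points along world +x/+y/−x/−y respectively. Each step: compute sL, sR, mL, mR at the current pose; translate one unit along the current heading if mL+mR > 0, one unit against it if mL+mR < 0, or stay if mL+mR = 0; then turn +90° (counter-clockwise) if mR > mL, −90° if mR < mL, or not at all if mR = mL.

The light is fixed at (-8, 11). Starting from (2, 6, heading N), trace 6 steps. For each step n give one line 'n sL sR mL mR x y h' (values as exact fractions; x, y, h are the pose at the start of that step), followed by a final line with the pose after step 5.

0 200/53 200/173 27900/9169 -22600/9169 2 6 N
1 20/17 100/109 2790/1853 -1940/1853 2 7 E
2 40/49 200/113 12060/5537 -7160/5537 3 7 S
3 25/16 50/17 2025/544 -1225/544 3 6 W
4 200/53 200/173 27900/9169 -22600/9169 2 6 N
5 20/17 100/109 2790/1853 -1940/1853 2 7 E
final 3 7 S

n=0: pose=(2,6,N); sL=200/53, sR=200/173; mL=27900/9169, mR=-22600/9169; mL+mR=100/173 → advance +1; mR−mL=-50500/9169 → turn -1·90°
n=1: pose=(2,7,E); sL=20/17, sR=100/109; mL=2790/1853, mR=-1940/1853; mL+mR=50/109 → advance +1; mR−mL=-4730/1853 → turn -1·90°
n=2: pose=(3,7,S); sL=40/49, sR=200/113; mL=12060/5537, mR=-7160/5537; mL+mR=100/113 → advance +1; mR−mL=-19220/5537 → turn -1·90°
n=3: pose=(3,6,W); sL=25/16, sR=50/17; mL=2025/544, mR=-1225/544; mL+mR=25/17 → advance +1; mR−mL=-1625/272 → turn -1·90°
n=4: pose=(2,6,N); sL=200/53, sR=200/173; mL=27900/9169, mR=-22600/9169; mL+mR=100/173 → advance +1; mR−mL=-50500/9169 → turn -1·90°
n=5: pose=(2,7,E); sL=20/17, sR=100/109; mL=2790/1853, mR=-1940/1853; mL+mR=50/109 → advance +1; mR−mL=-4730/1853 → turn -1·90°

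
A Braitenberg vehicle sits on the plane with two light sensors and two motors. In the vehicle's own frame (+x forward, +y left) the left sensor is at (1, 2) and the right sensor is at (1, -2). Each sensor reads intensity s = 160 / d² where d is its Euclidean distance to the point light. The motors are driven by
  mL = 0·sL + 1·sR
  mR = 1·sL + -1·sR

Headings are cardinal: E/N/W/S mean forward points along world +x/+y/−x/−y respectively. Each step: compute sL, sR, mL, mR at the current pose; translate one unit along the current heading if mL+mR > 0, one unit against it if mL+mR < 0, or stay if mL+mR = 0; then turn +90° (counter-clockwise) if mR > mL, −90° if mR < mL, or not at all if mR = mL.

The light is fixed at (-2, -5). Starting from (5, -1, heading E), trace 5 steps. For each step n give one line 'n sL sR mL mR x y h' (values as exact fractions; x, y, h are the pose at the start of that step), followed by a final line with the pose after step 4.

n=0: pose=(5,-1,E); sL=8/5, sR=40/17; mL=40/17, mR=-64/85; mL+mR=8/5 → advance +1; mR−mL=-264/85 → turn -1·90°
n=1: pose=(6,-1,S); sL=160/109, sR=32/9; mL=32/9, mR=-2048/981; mL+mR=160/109 → advance +1; mR−mL=-5536/981 → turn -1·90°
n=2: pose=(6,-2,W); sL=16/5, sR=80/37; mL=80/37, mR=192/185; mL+mR=16/5 → advance +1; mR−mL=-208/185 → turn -1·90°
n=3: pose=(5,-2,N); sL=160/41, sR=160/97; mL=160/97, mR=8960/3977; mL+mR=160/41 → advance +1; mR−mL=2400/3977 → turn +1·90°
n=4: pose=(5,-1,W); sL=4, sR=20/9; mL=20/9, mR=16/9; mL+mR=4 → advance +1; mR−mL=-4/9 → turn -1·90°

0 8/5 40/17 40/17 -64/85 5 -1 E
1 160/109 32/9 32/9 -2048/981 6 -1 S
2 16/5 80/37 80/37 192/185 6 -2 W
3 160/41 160/97 160/97 8960/3977 5 -2 N
4 4 20/9 20/9 16/9 5 -1 W
final 4 -1 N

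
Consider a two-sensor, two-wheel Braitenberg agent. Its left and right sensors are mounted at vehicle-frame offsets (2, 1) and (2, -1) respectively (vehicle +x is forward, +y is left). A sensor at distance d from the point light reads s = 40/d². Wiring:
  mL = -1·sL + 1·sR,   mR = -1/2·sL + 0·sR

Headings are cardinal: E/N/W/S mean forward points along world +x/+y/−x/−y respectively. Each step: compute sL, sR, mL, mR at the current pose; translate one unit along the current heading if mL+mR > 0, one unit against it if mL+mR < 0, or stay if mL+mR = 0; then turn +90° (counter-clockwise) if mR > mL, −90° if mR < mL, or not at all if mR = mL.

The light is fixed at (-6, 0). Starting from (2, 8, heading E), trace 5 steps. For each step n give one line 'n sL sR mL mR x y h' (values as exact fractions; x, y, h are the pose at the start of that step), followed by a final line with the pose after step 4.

n=0: pose=(2,8,E); sL=40/181, sR=40/149; mL=1280/26969, mR=-20/181; mL+mR=-1700/26969 → advance -1; mR−mL=-4260/26969 → turn -1·90°
n=1: pose=(1,8,S); sL=2/5, sR=5/9; mL=7/45, mR=-1/5; mL+mR=-2/45 → advance -1; mR−mL=-16/45 → turn -1·90°
n=2: pose=(1,9,W); sL=40/89, sR=8/25; mL=-288/2225, mR=-20/89; mL+mR=-788/2225 → advance -1; mR−mL=-212/2225 → turn -1·90°
n=3: pose=(2,9,N); sL=4/17, sR=20/101; mL=-64/1717, mR=-2/17; mL+mR=-266/1717 → advance -1; mR−mL=-138/1717 → turn -1·90°
n=4: pose=(2,8,E); sL=40/181, sR=40/149; mL=1280/26969, mR=-20/181; mL+mR=-1700/26969 → advance -1; mR−mL=-4260/26969 → turn -1·90°

0 40/181 40/149 1280/26969 -20/181 2 8 E
1 2/5 5/9 7/45 -1/5 1 8 S
2 40/89 8/25 -288/2225 -20/89 1 9 W
3 4/17 20/101 -64/1717 -2/17 2 9 N
4 40/181 40/149 1280/26969 -20/181 2 8 E
final 1 8 S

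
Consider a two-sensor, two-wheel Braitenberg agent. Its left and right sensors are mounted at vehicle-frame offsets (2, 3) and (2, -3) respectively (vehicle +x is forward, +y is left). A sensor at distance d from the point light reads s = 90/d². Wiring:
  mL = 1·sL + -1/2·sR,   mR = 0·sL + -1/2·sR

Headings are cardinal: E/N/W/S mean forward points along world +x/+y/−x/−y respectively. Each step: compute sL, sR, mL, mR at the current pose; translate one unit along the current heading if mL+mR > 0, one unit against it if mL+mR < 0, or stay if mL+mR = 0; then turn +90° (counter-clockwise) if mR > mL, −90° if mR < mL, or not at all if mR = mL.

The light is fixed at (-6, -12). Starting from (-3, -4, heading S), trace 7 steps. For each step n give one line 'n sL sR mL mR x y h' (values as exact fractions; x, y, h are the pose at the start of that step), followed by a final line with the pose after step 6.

0 5/4 5/2 0 -5/4 -3 -4 S
1 90/37 18/29 2277/1073 -9/29 -3 -3 W
2 45/61 45/73 3825/8906 -45/146 -4 -3 N
3 18/37 18/13 -99/481 -9/13 -4 -2 E
4 9/8 45/34 63/136 -45/68 -5 -2 S
5 18/13 90/197 2961/2561 -45/197 -5 -1 W
6 45/89 45/89 45/178 -45/178 -6 -1 N
final -6 -1 E

n=0: pose=(-3,-4,S); sL=5/4, sR=5/2; mL=0, mR=-5/4; mL+mR=-5/4 → advance -1; mR−mL=-5/4 → turn -1·90°
n=1: pose=(-3,-3,W); sL=90/37, sR=18/29; mL=2277/1073, mR=-9/29; mL+mR=1944/1073 → advance +1; mR−mL=-90/37 → turn -1·90°
n=2: pose=(-4,-3,N); sL=45/61, sR=45/73; mL=3825/8906, mR=-45/146; mL+mR=540/4453 → advance +1; mR−mL=-45/61 → turn -1·90°
n=3: pose=(-4,-2,E); sL=18/37, sR=18/13; mL=-99/481, mR=-9/13; mL+mR=-432/481 → advance -1; mR−mL=-18/37 → turn -1·90°
n=4: pose=(-5,-2,S); sL=9/8, sR=45/34; mL=63/136, mR=-45/68; mL+mR=-27/136 → advance -1; mR−mL=-9/8 → turn -1·90°
n=5: pose=(-5,-1,W); sL=18/13, sR=90/197; mL=2961/2561, mR=-45/197; mL+mR=2376/2561 → advance +1; mR−mL=-18/13 → turn -1·90°
n=6: pose=(-6,-1,N); sL=45/89, sR=45/89; mL=45/178, mR=-45/178; mL+mR=0 → advance +0; mR−mL=-45/89 → turn -1·90°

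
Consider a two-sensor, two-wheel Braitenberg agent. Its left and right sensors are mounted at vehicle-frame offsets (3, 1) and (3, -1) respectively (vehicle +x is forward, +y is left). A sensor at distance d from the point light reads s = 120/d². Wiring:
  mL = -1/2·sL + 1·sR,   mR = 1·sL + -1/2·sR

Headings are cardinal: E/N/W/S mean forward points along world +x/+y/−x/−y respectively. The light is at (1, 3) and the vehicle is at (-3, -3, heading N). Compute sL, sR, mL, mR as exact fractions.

left sensor world pos  = (-4, 0); dL² = 34
right sensor world pos = (-2, 0); dR² = 18
sL = 120/34 = 60/17
sR = 120/18 = 20/3
mL = -1/2·sL + 1·sR = 250/51
mR = 1·sL + -1/2·sR = 10/51

60/17 20/3 250/51 10/51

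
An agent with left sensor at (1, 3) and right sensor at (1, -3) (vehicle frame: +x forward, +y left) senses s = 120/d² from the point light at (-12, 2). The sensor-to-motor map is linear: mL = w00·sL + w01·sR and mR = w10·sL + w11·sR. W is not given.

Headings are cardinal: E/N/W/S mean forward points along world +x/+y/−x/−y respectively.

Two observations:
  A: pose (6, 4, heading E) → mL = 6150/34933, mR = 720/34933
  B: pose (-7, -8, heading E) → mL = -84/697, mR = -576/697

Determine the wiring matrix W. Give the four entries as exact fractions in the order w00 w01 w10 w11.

-1/2 1 -1 1

obs A: pose=(6,4,E) → sL=60/193, sR=60/181, mL=6150/34933, mR=720/34933
obs B: pose=(-7,-8,E) → sL=24/17, sR=24/41, mL=-84/697, mR=-576/697
sensor matrix S = [[60/193, 60/181], [24/17, 24/41]]; det S = -6963840/24348301
solve [mL_A; mL_B] = S·[w00; w01] and [mR_A; mR_B] = S·[w10; w11]:
  w00 = -1/2, w01 = 1, w10 = -1, w11 = 1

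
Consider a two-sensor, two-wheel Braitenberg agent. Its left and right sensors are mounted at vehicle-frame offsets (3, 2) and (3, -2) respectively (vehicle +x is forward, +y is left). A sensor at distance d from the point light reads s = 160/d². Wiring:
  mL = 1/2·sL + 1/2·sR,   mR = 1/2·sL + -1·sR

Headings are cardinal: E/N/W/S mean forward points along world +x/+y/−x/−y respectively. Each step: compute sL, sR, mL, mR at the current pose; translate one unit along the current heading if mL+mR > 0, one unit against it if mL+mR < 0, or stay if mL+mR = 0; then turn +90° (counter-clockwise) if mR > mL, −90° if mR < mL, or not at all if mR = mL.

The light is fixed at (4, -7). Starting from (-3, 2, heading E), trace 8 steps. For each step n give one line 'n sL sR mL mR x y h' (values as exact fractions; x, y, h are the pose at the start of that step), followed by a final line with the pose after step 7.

n=0: pose=(-3,2,E); sL=160/137, sR=32/13; mL=3232/1781, mR=-3344/1781; mL+mR=-112/1781 → advance -1; mR−mL=-48/13 → turn -1·90°
n=1: pose=(-4,2,S); sL=20/9, sR=20/17; mL=260/153, mR=-10/153; mL+mR=250/153 → advance +1; mR−mL=-30/17 → turn -1·90°
n=2: pose=(-4,1,W); sL=160/157, sR=160/221; mL=30240/34697, mR=-7440/34697; mL+mR=22800/34697 → advance +1; mR−mL=-240/221 → turn -1·90°
n=3: pose=(-5,1,N); sL=80/121, sR=16/17; mL=1648/2057, mR=-1256/2057; mL+mR=392/2057 → advance +1; mR−mL=-24/17 → turn -1·90°
n=4: pose=(-5,2,E); sL=160/157, sR=32/17; mL=3872/2669, mR=-3664/2669; mL+mR=208/2669 → advance +1; mR−mL=-48/17 → turn -1·90°
n=5: pose=(-4,2,S); sL=20/9, sR=20/17; mL=260/153, mR=-10/153; mL+mR=250/153 → advance +1; mR−mL=-30/17 → turn -1·90°
n=6: pose=(-4,1,W); sL=160/157, sR=160/221; mL=30240/34697, mR=-7440/34697; mL+mR=22800/34697 → advance +1; mR−mL=-240/221 → turn -1·90°
n=7: pose=(-5,1,N); sL=80/121, sR=16/17; mL=1648/2057, mR=-1256/2057; mL+mR=392/2057 → advance +1; mR−mL=-24/17 → turn -1·90°

0 160/137 32/13 3232/1781 -3344/1781 -3 2 E
1 20/9 20/17 260/153 -10/153 -4 2 S
2 160/157 160/221 30240/34697 -7440/34697 -4 1 W
3 80/121 16/17 1648/2057 -1256/2057 -5 1 N
4 160/157 32/17 3872/2669 -3664/2669 -5 2 E
5 20/9 20/17 260/153 -10/153 -4 2 S
6 160/157 160/221 30240/34697 -7440/34697 -4 1 W
7 80/121 16/17 1648/2057 -1256/2057 -5 1 N
final -5 2 E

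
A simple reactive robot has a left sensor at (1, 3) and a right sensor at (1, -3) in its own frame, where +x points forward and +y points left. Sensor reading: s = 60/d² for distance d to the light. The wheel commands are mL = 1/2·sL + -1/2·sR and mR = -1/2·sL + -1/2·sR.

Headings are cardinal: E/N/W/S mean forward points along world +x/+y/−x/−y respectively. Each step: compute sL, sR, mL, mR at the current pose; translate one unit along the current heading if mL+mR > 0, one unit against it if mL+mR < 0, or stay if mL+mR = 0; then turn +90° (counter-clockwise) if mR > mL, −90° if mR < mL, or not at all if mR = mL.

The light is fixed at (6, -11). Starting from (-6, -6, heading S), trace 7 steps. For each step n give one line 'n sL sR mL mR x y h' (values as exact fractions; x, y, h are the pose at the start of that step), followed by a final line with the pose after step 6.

n=0: pose=(-6,-6,S); sL=60/97, sR=60/241; mL=4320/23377, mR=-10140/23377; mL+mR=-60/241 → advance -1; mR−mL=-60/97 → turn -1·90°
n=1: pose=(-6,-5,W); sL=30/89, sR=6/25; mL=108/2225, mR=-642/2225; mL+mR=-6/25 → advance -1; mR−mL=-30/89 → turn -1·90°
n=2: pose=(-5,-5,N); sL=12/49, sR=60/113; mL=-792/5537, mR=-2148/5537; mL+mR=-60/113 → advance -1; mR−mL=-12/49 → turn -1·90°
n=3: pose=(-5,-6,E); sL=15/41, sR=15/26; mL=-225/2132, mR=-1005/2132; mL+mR=-15/26 → advance -1; mR−mL=-15/41 → turn -1·90°
n=4: pose=(-6,-6,S); sL=60/97, sR=60/241; mL=4320/23377, mR=-10140/23377; mL+mR=-60/241 → advance -1; mR−mL=-60/97 → turn -1·90°
n=5: pose=(-6,-5,W); sL=30/89, sR=6/25; mL=108/2225, mR=-642/2225; mL+mR=-6/25 → advance -1; mR−mL=-30/89 → turn -1·90°
n=6: pose=(-5,-5,N); sL=12/49, sR=60/113; mL=-792/5537, mR=-2148/5537; mL+mR=-60/113 → advance -1; mR−mL=-12/49 → turn -1·90°

0 60/97 60/241 4320/23377 -10140/23377 -6 -6 S
1 30/89 6/25 108/2225 -642/2225 -6 -5 W
2 12/49 60/113 -792/5537 -2148/5537 -5 -5 N
3 15/41 15/26 -225/2132 -1005/2132 -5 -6 E
4 60/97 60/241 4320/23377 -10140/23377 -6 -6 S
5 30/89 6/25 108/2225 -642/2225 -6 -5 W
6 12/49 60/113 -792/5537 -2148/5537 -5 -5 N
final -5 -6 E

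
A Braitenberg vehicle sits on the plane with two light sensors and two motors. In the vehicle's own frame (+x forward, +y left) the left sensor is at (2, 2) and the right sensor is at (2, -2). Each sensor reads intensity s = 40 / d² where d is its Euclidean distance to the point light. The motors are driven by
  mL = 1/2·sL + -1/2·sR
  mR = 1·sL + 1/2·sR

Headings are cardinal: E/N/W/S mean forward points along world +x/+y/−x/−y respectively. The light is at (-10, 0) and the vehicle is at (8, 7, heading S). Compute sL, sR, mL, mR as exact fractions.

8/85 40/281 -576/23885 3948/23885

left sensor world pos  = (10, 5); dL² = 425
right sensor world pos = (6, 5); dR² = 281
sL = 40/425 = 8/85
sR = 40/281 = 40/281
mL = 1/2·sL + -1/2·sR = -576/23885
mR = 1·sL + 1/2·sR = 3948/23885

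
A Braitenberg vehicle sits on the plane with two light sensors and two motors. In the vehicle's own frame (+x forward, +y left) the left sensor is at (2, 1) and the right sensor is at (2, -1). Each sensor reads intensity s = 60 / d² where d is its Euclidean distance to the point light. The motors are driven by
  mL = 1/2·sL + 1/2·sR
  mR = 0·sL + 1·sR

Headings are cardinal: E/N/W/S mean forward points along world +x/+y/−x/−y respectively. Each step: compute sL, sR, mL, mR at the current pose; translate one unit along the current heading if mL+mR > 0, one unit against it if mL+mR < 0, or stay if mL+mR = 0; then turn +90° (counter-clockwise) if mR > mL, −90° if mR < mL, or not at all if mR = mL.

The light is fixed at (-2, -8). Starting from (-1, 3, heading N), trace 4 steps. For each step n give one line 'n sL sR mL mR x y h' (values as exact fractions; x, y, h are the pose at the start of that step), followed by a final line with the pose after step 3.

n=0: pose=(-1,3,N); sL=60/169, sR=60/173; mL=10260/29237, mR=60/173; mL+mR=20400/29237 → advance +1; mR−mL=-120/29237 → turn -1·90°
n=1: pose=(-1,4,E); sL=30/89, sR=6/13; mL=462/1157, mR=6/13; mL+mR=996/1157 → advance +1; mR−mL=72/1157 → turn +1·90°
n=2: pose=(0,4,N); sL=60/197, sR=12/41; mL=2412/8077, mR=12/41; mL+mR=4776/8077 → advance +1; mR−mL=-48/8077 → turn -1·90°
n=3: pose=(0,5,E); sL=15/53, sR=3/8; mL=279/848, mR=3/8; mL+mR=597/848 → advance +1; mR−mL=39/848 → turn +1·90°

0 60/169 60/173 10260/29237 60/173 -1 3 N
1 30/89 6/13 462/1157 6/13 -1 4 E
2 60/197 12/41 2412/8077 12/41 0 4 N
3 15/53 3/8 279/848 3/8 0 5 E
final 1 5 N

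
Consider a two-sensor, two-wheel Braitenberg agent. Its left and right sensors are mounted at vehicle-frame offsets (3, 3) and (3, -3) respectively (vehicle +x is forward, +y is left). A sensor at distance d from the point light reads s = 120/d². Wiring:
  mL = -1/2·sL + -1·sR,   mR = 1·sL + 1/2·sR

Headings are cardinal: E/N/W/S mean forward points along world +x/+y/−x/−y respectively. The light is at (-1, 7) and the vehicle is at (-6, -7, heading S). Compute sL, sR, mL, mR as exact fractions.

120/293 120/353 -56340/103429 59940/103429

left sensor world pos  = (-3, -10); dL² = 293
right sensor world pos = (-9, -10); dR² = 353
sL = 120/293 = 120/293
sR = 120/353 = 120/353
mL = -1/2·sL + -1·sR = -56340/103429
mR = 1·sL + 1/2·sR = 59940/103429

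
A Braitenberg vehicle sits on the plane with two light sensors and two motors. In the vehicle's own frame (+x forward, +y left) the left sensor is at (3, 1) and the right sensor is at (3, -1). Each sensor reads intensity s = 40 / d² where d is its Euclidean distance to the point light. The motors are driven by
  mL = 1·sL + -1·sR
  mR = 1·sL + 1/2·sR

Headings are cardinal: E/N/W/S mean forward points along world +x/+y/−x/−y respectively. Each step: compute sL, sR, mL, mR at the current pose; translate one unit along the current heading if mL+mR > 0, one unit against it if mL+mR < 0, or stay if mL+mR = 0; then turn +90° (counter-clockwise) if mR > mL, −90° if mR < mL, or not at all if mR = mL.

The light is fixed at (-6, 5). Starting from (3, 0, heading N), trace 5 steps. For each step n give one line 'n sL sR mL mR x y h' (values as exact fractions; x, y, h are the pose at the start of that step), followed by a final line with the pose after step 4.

0 10/17 5/13 45/221 345/442 3 0 N
1 40/61 8/9 -128/549 604/549 3 1 W
2 4/13 20/49 -64/637 326/637 2 1 S
3 40/137 40/157 800/21509 9020/21509 2 0 E
4 10/17 5/13 45/221 345/442 3 0 N
final 3 1 W

n=0: pose=(3,0,N); sL=10/17, sR=5/13; mL=45/221, mR=345/442; mL+mR=435/442 → advance +1; mR−mL=15/26 → turn +1·90°
n=1: pose=(3,1,W); sL=40/61, sR=8/9; mL=-128/549, mR=604/549; mL+mR=476/549 → advance +1; mR−mL=4/3 → turn +1·90°
n=2: pose=(2,1,S); sL=4/13, sR=20/49; mL=-64/637, mR=326/637; mL+mR=262/637 → advance +1; mR−mL=30/49 → turn +1·90°
n=3: pose=(2,0,E); sL=40/137, sR=40/157; mL=800/21509, mR=9020/21509; mL+mR=9820/21509 → advance +1; mR−mL=60/157 → turn +1·90°
n=4: pose=(3,0,N); sL=10/17, sR=5/13; mL=45/221, mR=345/442; mL+mR=435/442 → advance +1; mR−mL=15/26 → turn +1·90°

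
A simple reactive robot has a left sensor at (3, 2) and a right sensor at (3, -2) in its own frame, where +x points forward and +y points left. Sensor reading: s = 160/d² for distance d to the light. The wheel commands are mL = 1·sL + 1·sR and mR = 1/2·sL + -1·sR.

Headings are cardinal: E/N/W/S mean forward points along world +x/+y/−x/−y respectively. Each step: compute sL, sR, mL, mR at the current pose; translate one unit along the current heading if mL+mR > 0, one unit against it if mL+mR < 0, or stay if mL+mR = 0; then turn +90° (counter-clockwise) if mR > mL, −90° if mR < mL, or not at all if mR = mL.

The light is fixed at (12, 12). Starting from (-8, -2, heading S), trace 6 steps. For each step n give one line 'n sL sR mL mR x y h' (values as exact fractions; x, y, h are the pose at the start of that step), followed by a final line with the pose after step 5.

0 160/613 160/773 221760/473849 -36240/473849 -8 -2 S
1 80/409 80/349 60640/142741 -18760/142741 -8 -3 W
2 160/673 32/101 37696/67973 -13456/67973 -9 -3 N
3 40/117 8/29 2096/3393 -356/3393 -9 -2 E
4 160/613 160/773 221760/473849 -36240/473849 -8 -2 S
5 80/409 80/349 60640/142741 -18760/142741 -8 -3 W
final -9 -3 N

n=0: pose=(-8,-2,S); sL=160/613, sR=160/773; mL=221760/473849, mR=-36240/473849; mL+mR=240/613 → advance +1; mR−mL=-258000/473849 → turn -1·90°
n=1: pose=(-8,-3,W); sL=80/409, sR=80/349; mL=60640/142741, mR=-18760/142741; mL+mR=120/409 → advance +1; mR−mL=-79400/142741 → turn -1·90°
n=2: pose=(-9,-3,N); sL=160/673, sR=32/101; mL=37696/67973, mR=-13456/67973; mL+mR=240/673 → advance +1; mR−mL=-51152/67973 → turn -1·90°
n=3: pose=(-9,-2,E); sL=40/117, sR=8/29; mL=2096/3393, mR=-356/3393; mL+mR=20/39 → advance +1; mR−mL=-2452/3393 → turn -1·90°
n=4: pose=(-8,-2,S); sL=160/613, sR=160/773; mL=221760/473849, mR=-36240/473849; mL+mR=240/613 → advance +1; mR−mL=-258000/473849 → turn -1·90°
n=5: pose=(-8,-3,W); sL=80/409, sR=80/349; mL=60640/142741, mR=-18760/142741; mL+mR=120/409 → advance +1; mR−mL=-79400/142741 → turn -1·90°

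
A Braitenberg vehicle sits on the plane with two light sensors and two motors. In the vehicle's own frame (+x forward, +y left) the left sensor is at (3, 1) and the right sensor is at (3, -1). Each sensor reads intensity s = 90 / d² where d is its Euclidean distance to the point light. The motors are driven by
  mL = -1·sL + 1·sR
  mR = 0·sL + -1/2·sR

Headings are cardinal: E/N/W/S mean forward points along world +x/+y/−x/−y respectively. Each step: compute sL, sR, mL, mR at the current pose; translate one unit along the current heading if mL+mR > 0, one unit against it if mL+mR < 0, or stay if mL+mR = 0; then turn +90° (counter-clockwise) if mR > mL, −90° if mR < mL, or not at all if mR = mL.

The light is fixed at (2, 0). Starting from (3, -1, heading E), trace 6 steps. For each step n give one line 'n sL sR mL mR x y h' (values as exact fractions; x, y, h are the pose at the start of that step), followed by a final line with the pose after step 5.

n=0: pose=(3,-1,E); sL=45/8, sR=9/2; mL=-9/8, mR=-9/4; mL+mR=-27/8 → advance -1; mR−mL=-9/8 → turn -1·90°
n=1: pose=(2,-1,S); sL=90/17, sR=90/17; mL=0, mR=-45/17; mL+mR=-45/17 → advance -1; mR−mL=-45/17 → turn -1·90°
n=2: pose=(2,0,W); sL=9, sR=9; mL=0, mR=-9/2; mL+mR=-9/2 → advance -1; mR−mL=-9/2 → turn -1·90°
n=3: pose=(3,0,N); sL=10, sR=90/13; mL=-40/13, mR=-45/13; mL+mR=-85/13 → advance -1; mR−mL=-5/13 → turn -1·90°
n=4: pose=(3,-1,E); sL=45/8, sR=9/2; mL=-9/8, mR=-9/4; mL+mR=-27/8 → advance -1; mR−mL=-9/8 → turn -1·90°
n=5: pose=(2,-1,S); sL=90/17, sR=90/17; mL=0, mR=-45/17; mL+mR=-45/17 → advance -1; mR−mL=-45/17 → turn -1·90°

0 45/8 9/2 -9/8 -9/4 3 -1 E
1 90/17 90/17 0 -45/17 2 -1 S
2 9 9 0 -9/2 2 0 W
3 10 90/13 -40/13 -45/13 3 0 N
4 45/8 9/2 -9/8 -9/4 3 -1 E
5 90/17 90/17 0 -45/17 2 -1 S
final 2 0 W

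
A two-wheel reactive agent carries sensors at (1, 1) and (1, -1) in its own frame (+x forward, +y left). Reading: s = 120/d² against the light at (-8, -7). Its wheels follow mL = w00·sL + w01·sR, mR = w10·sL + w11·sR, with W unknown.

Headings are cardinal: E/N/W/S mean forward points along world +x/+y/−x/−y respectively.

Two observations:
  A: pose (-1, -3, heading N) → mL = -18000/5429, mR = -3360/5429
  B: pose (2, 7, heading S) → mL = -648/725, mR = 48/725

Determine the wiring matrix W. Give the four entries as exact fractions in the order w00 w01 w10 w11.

obs A: pose=(-1,-3,N) → sL=120/61, sR=120/89, mL=-18000/5429, mR=-3360/5429
obs B: pose=(2,7,S) → sL=12/29, sR=12/25, mL=-648/725, mR=48/725
sensor matrix S = [[120/61, 120/89], [12/29, 12/25]]; det S = 304128/787205
solve [mL_A; mL_B] = S·[w00; w01] and [mR_A; mR_B] = S·[w10; w11]:
  w00 = -1, w01 = -1, w10 = -1, w11 = 1

-1 -1 -1 1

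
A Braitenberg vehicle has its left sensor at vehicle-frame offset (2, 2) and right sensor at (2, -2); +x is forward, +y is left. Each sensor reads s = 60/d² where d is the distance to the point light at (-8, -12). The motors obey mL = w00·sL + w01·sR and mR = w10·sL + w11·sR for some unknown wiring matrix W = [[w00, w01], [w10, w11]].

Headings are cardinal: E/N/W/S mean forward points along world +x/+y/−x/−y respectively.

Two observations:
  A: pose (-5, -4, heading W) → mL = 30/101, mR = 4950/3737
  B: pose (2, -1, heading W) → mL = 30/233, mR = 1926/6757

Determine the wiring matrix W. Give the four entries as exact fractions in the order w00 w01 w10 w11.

0 1/2 1 -1/2

obs A: pose=(-5,-4,W) → sL=60/37, sR=60/101, mL=30/101, mR=4950/3737
obs B: pose=(2,-1,W) → sL=12/29, sR=60/233, mL=30/233, mR=1926/6757
sensor matrix S = [[60/37, 60/101], [12/29, 60/233]]; det S = 4337280/25250909
solve [mL_A; mL_B] = S·[w00; w01] and [mR_A; mR_B] = S·[w10; w11]:
  w00 = 0, w01 = 1/2, w10 = 1, w11 = -1/2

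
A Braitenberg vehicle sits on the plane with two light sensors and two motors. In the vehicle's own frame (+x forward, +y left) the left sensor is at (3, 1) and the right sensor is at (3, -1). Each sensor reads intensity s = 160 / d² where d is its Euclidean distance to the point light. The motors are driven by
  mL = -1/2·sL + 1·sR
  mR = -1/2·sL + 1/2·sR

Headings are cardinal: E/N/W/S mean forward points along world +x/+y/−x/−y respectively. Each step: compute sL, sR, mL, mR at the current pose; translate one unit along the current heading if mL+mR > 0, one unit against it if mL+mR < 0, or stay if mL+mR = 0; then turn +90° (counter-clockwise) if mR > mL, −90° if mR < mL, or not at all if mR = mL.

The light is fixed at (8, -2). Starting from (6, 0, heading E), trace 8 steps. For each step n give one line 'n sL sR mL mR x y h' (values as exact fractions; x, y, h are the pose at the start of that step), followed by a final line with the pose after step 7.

0 16 80 72 32 6 0 E
1 160 32 -48 -64 7 0 S
2 8 5 1 -3/2 7 1 W
3 160/37 160/37 80/37 0 8 1 N
4 80/17 80/9 1000/153 320/153 8 2 E
5 32 160 144 64 9 2 S
6 20 8 -2 -6 9 1 W
7 160/37 32/9 464/333 -128/333 10 1 N
final 10 2 E

n=0: pose=(6,0,E); sL=16, sR=80; mL=72, mR=32; mL+mR=104 → advance +1; mR−mL=-40 → turn -1·90°
n=1: pose=(7,0,S); sL=160, sR=32; mL=-48, mR=-64; mL+mR=-112 → advance -1; mR−mL=-16 → turn -1·90°
n=2: pose=(7,1,W); sL=8, sR=5; mL=1, mR=-3/2; mL+mR=-1/2 → advance -1; mR−mL=-5/2 → turn -1·90°
n=3: pose=(8,1,N); sL=160/37, sR=160/37; mL=80/37, mR=0; mL+mR=80/37 → advance +1; mR−mL=-80/37 → turn -1·90°
n=4: pose=(8,2,E); sL=80/17, sR=80/9; mL=1000/153, mR=320/153; mL+mR=440/51 → advance +1; mR−mL=-40/9 → turn -1·90°
n=5: pose=(9,2,S); sL=32, sR=160; mL=144, mR=64; mL+mR=208 → advance +1; mR−mL=-80 → turn -1·90°
n=6: pose=(9,1,W); sL=20, sR=8; mL=-2, mR=-6; mL+mR=-8 → advance -1; mR−mL=-4 → turn -1·90°
n=7: pose=(10,1,N); sL=160/37, sR=32/9; mL=464/333, mR=-128/333; mL+mR=112/111 → advance +1; mR−mL=-16/9 → turn -1·90°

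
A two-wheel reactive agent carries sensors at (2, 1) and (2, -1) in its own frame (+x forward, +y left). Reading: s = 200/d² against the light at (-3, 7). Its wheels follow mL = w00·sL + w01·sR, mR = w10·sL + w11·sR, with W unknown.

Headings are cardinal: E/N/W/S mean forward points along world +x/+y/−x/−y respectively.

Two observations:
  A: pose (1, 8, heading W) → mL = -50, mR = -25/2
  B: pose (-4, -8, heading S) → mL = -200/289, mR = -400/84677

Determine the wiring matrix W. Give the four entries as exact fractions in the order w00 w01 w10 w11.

obs A: pose=(1,8,W) → sL=50, sR=25, mL=-50, mR=-25/2
obs B: pose=(-4,-8,S) → sL=200/289, sR=200/293, mL=-200/289, mR=-400/84677
sensor matrix S = [[50, 25], [200/289, 200/293]]; det S = 1425000/84677
solve [mL_A; mL_B] = S·[w00; w01] and [mR_A; mR_B] = S·[w10; w11]:
  w00 = -1, w01 = 0, w10 = -1/2, w11 = 1/2

-1 0 -1/2 1/2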